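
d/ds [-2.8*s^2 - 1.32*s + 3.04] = -5.6*s - 1.32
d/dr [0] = 0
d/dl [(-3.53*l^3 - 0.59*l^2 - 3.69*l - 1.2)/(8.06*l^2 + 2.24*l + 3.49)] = (-28.4518*l^4 - 15.8144*l^3 - 8.5393*l^2 + 15.2258*l - 10.1901)/(64.9636*l^4 + 36.1088*l^3 + 61.2764*l^2 + 15.6352*l + 12.1801)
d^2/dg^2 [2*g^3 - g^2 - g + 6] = 12*g - 2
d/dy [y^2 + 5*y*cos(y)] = -5*y*sin(y) + 2*y + 5*cos(y)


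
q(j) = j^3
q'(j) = 3*j^2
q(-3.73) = -51.90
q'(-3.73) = 41.74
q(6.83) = 318.61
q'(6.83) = 139.95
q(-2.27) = -11.70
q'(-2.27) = 15.46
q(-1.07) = -1.23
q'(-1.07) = 3.43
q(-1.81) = -5.93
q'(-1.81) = 9.83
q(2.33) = 12.65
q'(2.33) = 16.29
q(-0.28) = -0.02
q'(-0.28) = 0.24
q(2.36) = 13.14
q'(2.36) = 16.71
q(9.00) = 729.00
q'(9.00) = 243.00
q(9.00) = 729.00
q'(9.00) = 243.00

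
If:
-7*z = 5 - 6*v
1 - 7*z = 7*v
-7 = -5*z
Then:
No Solution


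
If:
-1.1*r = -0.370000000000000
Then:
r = 0.34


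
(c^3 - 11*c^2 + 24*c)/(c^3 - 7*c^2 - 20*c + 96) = c/(c + 4)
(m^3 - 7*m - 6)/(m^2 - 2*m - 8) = (m^2 - 2*m - 3)/(m - 4)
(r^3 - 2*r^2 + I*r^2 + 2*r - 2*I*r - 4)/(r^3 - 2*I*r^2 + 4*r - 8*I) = (r^2 - r*(2 + I) + 2*I)/(r^2 - 4*I*r - 4)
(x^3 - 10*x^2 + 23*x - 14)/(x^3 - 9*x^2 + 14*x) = (x - 1)/x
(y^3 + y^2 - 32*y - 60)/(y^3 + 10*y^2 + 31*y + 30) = (y - 6)/(y + 3)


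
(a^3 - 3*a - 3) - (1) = a^3 - 3*a - 4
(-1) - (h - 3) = 2 - h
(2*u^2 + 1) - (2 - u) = 2*u^2 + u - 1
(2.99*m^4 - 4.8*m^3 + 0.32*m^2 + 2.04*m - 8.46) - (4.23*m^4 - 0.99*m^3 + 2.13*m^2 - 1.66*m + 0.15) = -1.24*m^4 - 3.81*m^3 - 1.81*m^2 + 3.7*m - 8.61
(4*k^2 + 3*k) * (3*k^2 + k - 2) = 12*k^4 + 13*k^3 - 5*k^2 - 6*k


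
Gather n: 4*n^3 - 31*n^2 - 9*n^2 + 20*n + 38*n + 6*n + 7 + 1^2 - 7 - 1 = 4*n^3 - 40*n^2 + 64*n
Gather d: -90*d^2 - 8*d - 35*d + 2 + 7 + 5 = -90*d^2 - 43*d + 14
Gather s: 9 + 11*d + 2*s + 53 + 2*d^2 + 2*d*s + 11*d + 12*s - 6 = 2*d^2 + 22*d + s*(2*d + 14) + 56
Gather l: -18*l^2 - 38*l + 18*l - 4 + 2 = -18*l^2 - 20*l - 2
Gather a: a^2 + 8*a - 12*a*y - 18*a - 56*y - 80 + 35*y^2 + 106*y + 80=a^2 + a*(-12*y - 10) + 35*y^2 + 50*y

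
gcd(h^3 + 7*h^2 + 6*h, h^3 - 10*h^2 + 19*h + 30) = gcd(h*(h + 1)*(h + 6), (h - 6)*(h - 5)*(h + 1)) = h + 1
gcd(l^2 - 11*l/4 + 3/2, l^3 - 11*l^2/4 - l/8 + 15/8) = 1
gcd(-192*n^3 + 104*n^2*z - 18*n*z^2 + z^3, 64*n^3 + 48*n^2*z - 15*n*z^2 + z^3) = -8*n + z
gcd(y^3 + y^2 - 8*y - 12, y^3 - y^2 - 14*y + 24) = y - 3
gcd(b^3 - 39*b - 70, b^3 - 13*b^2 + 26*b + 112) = b^2 - 5*b - 14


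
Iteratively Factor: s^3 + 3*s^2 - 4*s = (s - 1)*(s^2 + 4*s) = (s - 1)*(s + 4)*(s)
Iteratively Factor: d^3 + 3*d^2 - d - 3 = (d + 1)*(d^2 + 2*d - 3) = (d + 1)*(d + 3)*(d - 1)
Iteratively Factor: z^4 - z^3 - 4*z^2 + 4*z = (z)*(z^3 - z^2 - 4*z + 4) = z*(z + 2)*(z^2 - 3*z + 2) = z*(z - 2)*(z + 2)*(z - 1)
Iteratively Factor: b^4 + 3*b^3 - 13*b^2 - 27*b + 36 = (b - 3)*(b^3 + 6*b^2 + 5*b - 12) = (b - 3)*(b - 1)*(b^2 + 7*b + 12) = (b - 3)*(b - 1)*(b + 3)*(b + 4)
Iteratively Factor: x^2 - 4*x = (x)*(x - 4)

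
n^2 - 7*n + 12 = (n - 4)*(n - 3)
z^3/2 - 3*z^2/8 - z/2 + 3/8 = (z/2 + 1/2)*(z - 1)*(z - 3/4)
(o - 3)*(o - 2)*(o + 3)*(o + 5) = o^4 + 3*o^3 - 19*o^2 - 27*o + 90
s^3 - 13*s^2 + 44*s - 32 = (s - 8)*(s - 4)*(s - 1)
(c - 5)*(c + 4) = c^2 - c - 20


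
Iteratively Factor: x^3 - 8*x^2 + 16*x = (x - 4)*(x^2 - 4*x) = (x - 4)^2*(x)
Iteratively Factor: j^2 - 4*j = (j)*(j - 4)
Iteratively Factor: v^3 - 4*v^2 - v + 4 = (v + 1)*(v^2 - 5*v + 4) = (v - 1)*(v + 1)*(v - 4)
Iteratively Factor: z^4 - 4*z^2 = (z)*(z^3 - 4*z) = z*(z + 2)*(z^2 - 2*z) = z*(z - 2)*(z + 2)*(z)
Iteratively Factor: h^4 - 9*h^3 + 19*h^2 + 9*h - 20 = (h - 5)*(h^3 - 4*h^2 - h + 4) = (h - 5)*(h - 4)*(h^2 - 1) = (h - 5)*(h - 4)*(h + 1)*(h - 1)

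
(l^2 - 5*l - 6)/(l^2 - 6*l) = (l + 1)/l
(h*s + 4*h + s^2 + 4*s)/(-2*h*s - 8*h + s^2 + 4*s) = (h + s)/(-2*h + s)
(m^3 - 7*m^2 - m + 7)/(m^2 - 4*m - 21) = (m^2 - 1)/(m + 3)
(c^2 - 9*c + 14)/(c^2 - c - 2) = (c - 7)/(c + 1)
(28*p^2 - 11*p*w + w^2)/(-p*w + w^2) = (-28*p^2 + 11*p*w - w^2)/(w*(p - w))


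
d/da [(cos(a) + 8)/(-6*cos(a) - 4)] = -11*sin(a)/(3*cos(a) + 2)^2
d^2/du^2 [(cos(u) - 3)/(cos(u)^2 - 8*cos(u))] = (-(cos(u) - 8)^2*cos(u)^3 + 2*(cos(u) - 8)*(12*cos(u) - 9*cos(2*u) + cos(3*u) + 2)*cos(u) + 8*(cos(u) - 4)^2*(cos(u) - 3)*sin(u)^2)/((cos(u) - 8)^3*cos(u)^3)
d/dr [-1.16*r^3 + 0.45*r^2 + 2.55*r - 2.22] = -3.48*r^2 + 0.9*r + 2.55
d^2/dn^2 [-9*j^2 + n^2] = 2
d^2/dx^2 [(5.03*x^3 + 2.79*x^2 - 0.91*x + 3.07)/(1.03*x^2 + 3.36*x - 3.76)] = (5.6843418860808e-14*x^4 + 131.291642*x^3 - 296.909598*x^2 + 469.275216*x + 148.991792)/(1.092727*x^6 + 10.693872*x^5 + 22.917912*x^4 - 40.142592*x^3 - 83.661504*x^2 + 142.507008*x - 53.157376)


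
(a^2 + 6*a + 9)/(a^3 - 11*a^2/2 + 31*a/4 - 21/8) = 8*(a^2 + 6*a + 9)/(8*a^3 - 44*a^2 + 62*a - 21)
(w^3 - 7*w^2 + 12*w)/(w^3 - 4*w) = (w^2 - 7*w + 12)/(w^2 - 4)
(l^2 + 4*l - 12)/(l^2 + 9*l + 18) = (l - 2)/(l + 3)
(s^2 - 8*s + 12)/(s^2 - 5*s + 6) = (s - 6)/(s - 3)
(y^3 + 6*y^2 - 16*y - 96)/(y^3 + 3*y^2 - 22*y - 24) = (y + 4)/(y + 1)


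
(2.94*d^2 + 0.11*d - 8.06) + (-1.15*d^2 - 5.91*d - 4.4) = 1.79*d^2 - 5.8*d - 12.46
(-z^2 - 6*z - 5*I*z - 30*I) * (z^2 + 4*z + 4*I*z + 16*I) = -z^4 - 10*z^3 - 9*I*z^3 - 4*z^2 - 90*I*z^2 + 200*z - 216*I*z + 480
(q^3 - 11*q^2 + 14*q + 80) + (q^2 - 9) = q^3 - 10*q^2 + 14*q + 71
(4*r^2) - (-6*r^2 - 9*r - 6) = 10*r^2 + 9*r + 6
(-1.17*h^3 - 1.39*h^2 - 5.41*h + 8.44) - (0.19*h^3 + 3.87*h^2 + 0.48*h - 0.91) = -1.36*h^3 - 5.26*h^2 - 5.89*h + 9.35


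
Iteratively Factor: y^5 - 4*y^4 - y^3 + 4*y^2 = (y - 4)*(y^4 - y^2) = (y - 4)*(y - 1)*(y^3 + y^2) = y*(y - 4)*(y - 1)*(y^2 + y) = y*(y - 4)*(y - 1)*(y + 1)*(y)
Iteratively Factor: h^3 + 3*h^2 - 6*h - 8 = (h + 4)*(h^2 - h - 2) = (h + 1)*(h + 4)*(h - 2)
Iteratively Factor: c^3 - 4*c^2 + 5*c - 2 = (c - 2)*(c^2 - 2*c + 1) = (c - 2)*(c - 1)*(c - 1)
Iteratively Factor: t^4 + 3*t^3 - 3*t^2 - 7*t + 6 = (t + 2)*(t^3 + t^2 - 5*t + 3) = (t - 1)*(t + 2)*(t^2 + 2*t - 3) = (t - 1)^2*(t + 2)*(t + 3)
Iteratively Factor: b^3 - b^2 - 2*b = (b)*(b^2 - b - 2) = b*(b + 1)*(b - 2)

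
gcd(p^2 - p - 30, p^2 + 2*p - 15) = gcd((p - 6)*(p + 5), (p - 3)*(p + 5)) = p + 5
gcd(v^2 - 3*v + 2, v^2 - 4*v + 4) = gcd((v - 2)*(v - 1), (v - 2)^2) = v - 2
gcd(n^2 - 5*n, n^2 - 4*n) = n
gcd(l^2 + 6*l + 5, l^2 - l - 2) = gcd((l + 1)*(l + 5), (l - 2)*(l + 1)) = l + 1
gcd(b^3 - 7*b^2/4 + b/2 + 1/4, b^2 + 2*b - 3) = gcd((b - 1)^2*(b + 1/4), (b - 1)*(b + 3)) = b - 1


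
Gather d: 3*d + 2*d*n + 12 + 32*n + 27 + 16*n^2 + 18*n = d*(2*n + 3) + 16*n^2 + 50*n + 39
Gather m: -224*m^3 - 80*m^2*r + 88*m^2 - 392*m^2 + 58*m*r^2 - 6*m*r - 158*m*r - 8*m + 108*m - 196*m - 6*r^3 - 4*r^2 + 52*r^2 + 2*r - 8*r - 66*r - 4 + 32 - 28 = -224*m^3 + m^2*(-80*r - 304) + m*(58*r^2 - 164*r - 96) - 6*r^3 + 48*r^2 - 72*r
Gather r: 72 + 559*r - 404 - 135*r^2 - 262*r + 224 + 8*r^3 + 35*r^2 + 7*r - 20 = 8*r^3 - 100*r^2 + 304*r - 128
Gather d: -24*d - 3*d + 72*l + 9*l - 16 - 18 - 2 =-27*d + 81*l - 36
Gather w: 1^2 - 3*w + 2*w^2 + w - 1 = 2*w^2 - 2*w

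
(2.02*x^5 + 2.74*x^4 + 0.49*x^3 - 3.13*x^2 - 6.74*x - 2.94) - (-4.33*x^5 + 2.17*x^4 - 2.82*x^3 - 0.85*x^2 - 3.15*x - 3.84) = 6.35*x^5 + 0.57*x^4 + 3.31*x^3 - 2.28*x^2 - 3.59*x + 0.9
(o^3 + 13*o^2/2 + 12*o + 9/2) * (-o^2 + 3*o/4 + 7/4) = -o^5 - 23*o^4/4 - 43*o^3/8 + 127*o^2/8 + 195*o/8 + 63/8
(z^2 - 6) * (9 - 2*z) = -2*z^3 + 9*z^2 + 12*z - 54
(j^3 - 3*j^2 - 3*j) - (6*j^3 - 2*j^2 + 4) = -5*j^3 - j^2 - 3*j - 4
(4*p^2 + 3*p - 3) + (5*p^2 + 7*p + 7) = 9*p^2 + 10*p + 4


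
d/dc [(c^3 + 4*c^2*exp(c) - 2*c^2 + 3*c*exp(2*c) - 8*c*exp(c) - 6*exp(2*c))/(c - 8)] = 2*(2*c^3*exp(c) + c^3 + 3*c^2*exp(2*c) - 18*c^2*exp(c) - 13*c^2 - 30*c*exp(2*c) + 16*c + 39*exp(2*c) + 32*exp(c))/(c^2 - 16*c + 64)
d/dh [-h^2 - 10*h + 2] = -2*h - 10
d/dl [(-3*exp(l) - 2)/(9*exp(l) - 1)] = 21*exp(l)/(9*exp(l) - 1)^2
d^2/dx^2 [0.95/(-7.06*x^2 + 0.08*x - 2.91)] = (94.70284*x^2 - 1.07312*x - 0.95*(14.12*x - 0.08)*(28.24*x - 0.16) + 39.03474)/(7.06*x^2 - 0.08*x + 2.91)^3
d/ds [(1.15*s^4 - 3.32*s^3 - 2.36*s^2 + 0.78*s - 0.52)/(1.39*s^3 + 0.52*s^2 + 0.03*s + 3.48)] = (1.5985*s^6 + 1.196*s^5 + 1.6575*s^4 + 13.6404*s^3 - 32.9688*s^2 - 15.8848*s + 2.73)/(1.9321*s^6 + 1.4456*s^5 + 0.3538*s^4 + 9.7056*s^3 + 3.6201*s^2 + 0.2088*s + 12.1104)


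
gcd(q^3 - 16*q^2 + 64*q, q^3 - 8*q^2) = q^2 - 8*q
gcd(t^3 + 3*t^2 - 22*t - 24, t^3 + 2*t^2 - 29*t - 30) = t^2 + 7*t + 6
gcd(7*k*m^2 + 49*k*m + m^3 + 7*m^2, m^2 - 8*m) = m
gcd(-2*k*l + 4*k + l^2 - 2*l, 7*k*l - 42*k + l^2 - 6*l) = 1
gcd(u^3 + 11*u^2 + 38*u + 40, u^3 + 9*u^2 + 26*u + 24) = u^2 + 6*u + 8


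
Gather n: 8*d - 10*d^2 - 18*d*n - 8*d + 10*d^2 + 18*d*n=0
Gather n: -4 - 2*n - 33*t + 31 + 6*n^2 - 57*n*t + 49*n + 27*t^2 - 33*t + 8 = 6*n^2 + n*(47 - 57*t) + 27*t^2 - 66*t + 35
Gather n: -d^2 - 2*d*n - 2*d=-d^2 - 2*d*n - 2*d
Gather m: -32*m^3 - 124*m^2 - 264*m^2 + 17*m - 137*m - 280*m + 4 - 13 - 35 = -32*m^3 - 388*m^2 - 400*m - 44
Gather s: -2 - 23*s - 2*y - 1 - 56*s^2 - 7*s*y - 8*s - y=-56*s^2 + s*(-7*y - 31) - 3*y - 3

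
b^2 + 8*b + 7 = (b + 1)*(b + 7)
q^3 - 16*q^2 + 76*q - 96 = (q - 8)*(q - 6)*(q - 2)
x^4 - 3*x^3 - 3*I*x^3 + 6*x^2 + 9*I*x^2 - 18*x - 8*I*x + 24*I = (x - 3)*(x - 4*I)*(x - I)*(x + 2*I)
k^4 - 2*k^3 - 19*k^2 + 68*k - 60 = (k - 3)*(k - 2)^2*(k + 5)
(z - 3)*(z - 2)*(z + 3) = z^3 - 2*z^2 - 9*z + 18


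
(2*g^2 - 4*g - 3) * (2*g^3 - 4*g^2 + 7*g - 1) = 4*g^5 - 16*g^4 + 24*g^3 - 18*g^2 - 17*g + 3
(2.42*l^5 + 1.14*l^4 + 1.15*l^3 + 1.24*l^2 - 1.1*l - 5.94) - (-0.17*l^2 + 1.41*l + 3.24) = 2.42*l^5 + 1.14*l^4 + 1.15*l^3 + 1.41*l^2 - 2.51*l - 9.18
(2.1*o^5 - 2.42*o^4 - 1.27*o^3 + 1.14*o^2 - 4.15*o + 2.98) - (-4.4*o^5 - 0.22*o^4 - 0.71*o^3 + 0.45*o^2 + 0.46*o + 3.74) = 6.5*o^5 - 2.2*o^4 - 0.56*o^3 + 0.69*o^2 - 4.61*o - 0.76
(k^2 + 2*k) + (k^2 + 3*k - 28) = 2*k^2 + 5*k - 28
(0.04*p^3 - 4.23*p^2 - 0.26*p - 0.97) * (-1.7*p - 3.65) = -0.068*p^4 + 7.045*p^3 + 15.8815*p^2 + 2.598*p + 3.5405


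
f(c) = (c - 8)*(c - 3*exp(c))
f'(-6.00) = -19.90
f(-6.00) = 84.10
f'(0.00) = 13.00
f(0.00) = 24.00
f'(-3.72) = -14.66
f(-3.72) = 44.45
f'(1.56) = 72.78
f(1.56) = 81.89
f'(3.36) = 313.10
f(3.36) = 385.16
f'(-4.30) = -16.14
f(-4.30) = 53.39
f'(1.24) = 54.19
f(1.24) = 61.70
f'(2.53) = 165.40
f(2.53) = 192.16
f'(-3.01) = -12.54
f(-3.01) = 34.77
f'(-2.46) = -10.50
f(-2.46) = 28.41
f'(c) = c + (1 - 3*exp(c))*(c - 8) - 3*exp(c) = c - (c - 8)*(3*exp(c) - 1) - 3*exp(c)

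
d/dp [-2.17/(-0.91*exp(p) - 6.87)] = -1.9747*exp(p)/(0.91*exp(p) + 6.87)^2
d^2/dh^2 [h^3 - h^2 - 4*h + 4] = 6*h - 2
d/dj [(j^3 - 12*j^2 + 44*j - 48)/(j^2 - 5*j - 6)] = (j^2 + 2*j - 14)/(j^2 + 2*j + 1)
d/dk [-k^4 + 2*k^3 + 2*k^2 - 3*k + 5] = -4*k^3 + 6*k^2 + 4*k - 3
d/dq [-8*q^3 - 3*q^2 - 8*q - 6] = -24*q^2 - 6*q - 8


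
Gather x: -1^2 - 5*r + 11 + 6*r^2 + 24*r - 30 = 6*r^2 + 19*r - 20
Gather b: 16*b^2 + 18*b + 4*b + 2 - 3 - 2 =16*b^2 + 22*b - 3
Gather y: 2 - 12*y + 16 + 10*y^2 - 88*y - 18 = 10*y^2 - 100*y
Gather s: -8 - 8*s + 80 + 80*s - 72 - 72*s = 0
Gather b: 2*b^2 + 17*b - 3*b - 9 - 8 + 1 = 2*b^2 + 14*b - 16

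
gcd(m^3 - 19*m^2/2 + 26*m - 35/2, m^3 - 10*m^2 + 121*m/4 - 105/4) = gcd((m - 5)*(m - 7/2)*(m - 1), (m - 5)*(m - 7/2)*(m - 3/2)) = m^2 - 17*m/2 + 35/2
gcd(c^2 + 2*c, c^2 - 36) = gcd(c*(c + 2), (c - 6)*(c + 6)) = 1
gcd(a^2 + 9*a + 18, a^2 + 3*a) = a + 3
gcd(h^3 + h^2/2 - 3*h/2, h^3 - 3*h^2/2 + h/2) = h^2 - h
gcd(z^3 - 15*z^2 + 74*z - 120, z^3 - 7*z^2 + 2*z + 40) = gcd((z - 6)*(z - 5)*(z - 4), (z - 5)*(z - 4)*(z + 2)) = z^2 - 9*z + 20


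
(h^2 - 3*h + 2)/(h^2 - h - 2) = (h - 1)/(h + 1)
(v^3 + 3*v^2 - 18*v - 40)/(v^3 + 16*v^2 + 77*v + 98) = (v^2 + v - 20)/(v^2 + 14*v + 49)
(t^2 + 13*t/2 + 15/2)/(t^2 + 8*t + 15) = (t + 3/2)/(t + 3)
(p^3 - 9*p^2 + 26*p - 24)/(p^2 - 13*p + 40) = (p^3 - 9*p^2 + 26*p - 24)/(p^2 - 13*p + 40)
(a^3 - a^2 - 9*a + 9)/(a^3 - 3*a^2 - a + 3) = (a + 3)/(a + 1)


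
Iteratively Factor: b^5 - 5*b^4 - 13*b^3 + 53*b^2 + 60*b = (b - 5)*(b^4 - 13*b^2 - 12*b) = (b - 5)*(b - 4)*(b^3 + 4*b^2 + 3*b) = b*(b - 5)*(b - 4)*(b^2 + 4*b + 3) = b*(b - 5)*(b - 4)*(b + 1)*(b + 3)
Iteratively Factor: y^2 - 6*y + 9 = (y - 3)*(y - 3)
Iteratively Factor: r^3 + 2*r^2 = (r)*(r^2 + 2*r) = r^2*(r + 2)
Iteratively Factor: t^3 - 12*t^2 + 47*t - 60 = (t - 3)*(t^2 - 9*t + 20) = (t - 4)*(t - 3)*(t - 5)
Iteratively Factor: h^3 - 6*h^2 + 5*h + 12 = (h - 3)*(h^2 - 3*h - 4) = (h - 3)*(h + 1)*(h - 4)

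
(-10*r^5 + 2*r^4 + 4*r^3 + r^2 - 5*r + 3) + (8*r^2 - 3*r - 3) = -10*r^5 + 2*r^4 + 4*r^3 + 9*r^2 - 8*r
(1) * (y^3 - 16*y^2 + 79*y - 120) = y^3 - 16*y^2 + 79*y - 120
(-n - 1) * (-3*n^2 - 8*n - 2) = 3*n^3 + 11*n^2 + 10*n + 2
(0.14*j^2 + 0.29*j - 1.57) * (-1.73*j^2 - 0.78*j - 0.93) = -0.2422*j^4 - 0.6109*j^3 + 2.3597*j^2 + 0.9549*j + 1.4601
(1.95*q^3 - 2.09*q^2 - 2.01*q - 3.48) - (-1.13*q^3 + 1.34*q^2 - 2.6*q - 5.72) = 3.08*q^3 - 3.43*q^2 + 0.59*q + 2.24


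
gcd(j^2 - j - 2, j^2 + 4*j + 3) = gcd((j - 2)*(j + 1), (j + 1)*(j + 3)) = j + 1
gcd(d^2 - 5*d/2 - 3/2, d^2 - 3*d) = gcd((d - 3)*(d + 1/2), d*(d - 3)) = d - 3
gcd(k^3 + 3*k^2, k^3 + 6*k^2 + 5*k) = k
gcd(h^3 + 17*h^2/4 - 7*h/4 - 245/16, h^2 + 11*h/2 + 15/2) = h + 5/2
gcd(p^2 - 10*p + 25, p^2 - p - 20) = p - 5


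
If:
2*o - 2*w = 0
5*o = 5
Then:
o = 1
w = 1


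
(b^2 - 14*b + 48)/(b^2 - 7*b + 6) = (b - 8)/(b - 1)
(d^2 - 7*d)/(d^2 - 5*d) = (d - 7)/(d - 5)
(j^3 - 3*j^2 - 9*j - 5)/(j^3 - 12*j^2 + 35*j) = (j^2 + 2*j + 1)/(j*(j - 7))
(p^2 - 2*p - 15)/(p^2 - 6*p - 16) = (-p^2 + 2*p + 15)/(-p^2 + 6*p + 16)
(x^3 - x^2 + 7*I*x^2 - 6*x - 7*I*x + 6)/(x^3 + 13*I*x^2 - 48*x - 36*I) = (x - 1)/(x + 6*I)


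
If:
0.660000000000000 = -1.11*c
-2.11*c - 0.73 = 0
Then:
No Solution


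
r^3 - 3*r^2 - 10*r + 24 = (r - 4)*(r - 2)*(r + 3)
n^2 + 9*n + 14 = (n + 2)*(n + 7)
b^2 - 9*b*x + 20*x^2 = (b - 5*x)*(b - 4*x)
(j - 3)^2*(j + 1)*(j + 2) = j^4 - 3*j^3 - 7*j^2 + 15*j + 18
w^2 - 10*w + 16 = (w - 8)*(w - 2)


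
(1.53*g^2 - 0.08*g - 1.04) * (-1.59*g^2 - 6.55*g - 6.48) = -2.4327*g^4 - 9.8943*g^3 - 7.7368*g^2 + 7.3304*g + 6.7392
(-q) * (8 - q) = q^2 - 8*q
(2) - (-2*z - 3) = 2*z + 5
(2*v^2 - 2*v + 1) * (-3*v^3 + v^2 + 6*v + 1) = -6*v^5 + 8*v^4 + 7*v^3 - 9*v^2 + 4*v + 1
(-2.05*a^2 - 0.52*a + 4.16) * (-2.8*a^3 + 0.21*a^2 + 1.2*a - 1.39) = 5.74*a^5 + 1.0255*a^4 - 14.2172*a^3 + 3.0991*a^2 + 5.7148*a - 5.7824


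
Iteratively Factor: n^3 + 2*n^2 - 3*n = (n + 3)*(n^2 - n) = n*(n + 3)*(n - 1)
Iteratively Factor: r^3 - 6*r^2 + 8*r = (r)*(r^2 - 6*r + 8) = r*(r - 4)*(r - 2)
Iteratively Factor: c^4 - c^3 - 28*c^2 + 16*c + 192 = (c - 4)*(c^3 + 3*c^2 - 16*c - 48) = (c - 4)*(c + 4)*(c^2 - c - 12) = (c - 4)^2*(c + 4)*(c + 3)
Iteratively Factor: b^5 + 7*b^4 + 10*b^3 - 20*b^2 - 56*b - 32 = (b + 2)*(b^4 + 5*b^3 - 20*b - 16) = (b - 2)*(b + 2)*(b^3 + 7*b^2 + 14*b + 8) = (b - 2)*(b + 1)*(b + 2)*(b^2 + 6*b + 8) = (b - 2)*(b + 1)*(b + 2)*(b + 4)*(b + 2)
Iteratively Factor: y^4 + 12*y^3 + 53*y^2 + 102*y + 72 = (y + 3)*(y^3 + 9*y^2 + 26*y + 24) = (y + 3)*(y + 4)*(y^2 + 5*y + 6) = (y + 3)^2*(y + 4)*(y + 2)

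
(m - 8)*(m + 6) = m^2 - 2*m - 48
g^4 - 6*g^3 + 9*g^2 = g^2*(g - 3)^2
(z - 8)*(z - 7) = z^2 - 15*z + 56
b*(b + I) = b^2 + I*b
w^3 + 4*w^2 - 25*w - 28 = (w - 4)*(w + 1)*(w + 7)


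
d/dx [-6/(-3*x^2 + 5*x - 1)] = 6*(5 - 6*x)/(3*x^2 - 5*x + 1)^2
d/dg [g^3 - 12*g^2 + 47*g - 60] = 3*g^2 - 24*g + 47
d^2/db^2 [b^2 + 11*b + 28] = 2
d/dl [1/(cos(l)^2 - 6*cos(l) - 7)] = 2*(cos(l) - 3)*sin(l)/(sin(l)^2 + 6*cos(l) + 6)^2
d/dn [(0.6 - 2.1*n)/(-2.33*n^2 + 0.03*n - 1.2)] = (-4.893*n^2 + 2.796*n + 2.502)/(5.4289*n^4 - 0.1398*n^3 + 5.5929*n^2 - 0.072*n + 1.44)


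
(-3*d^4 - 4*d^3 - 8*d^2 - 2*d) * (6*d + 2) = -18*d^5 - 30*d^4 - 56*d^3 - 28*d^2 - 4*d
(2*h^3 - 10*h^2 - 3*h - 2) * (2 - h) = -2*h^4 + 14*h^3 - 17*h^2 - 4*h - 4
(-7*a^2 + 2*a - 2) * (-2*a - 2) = 14*a^3 + 10*a^2 + 4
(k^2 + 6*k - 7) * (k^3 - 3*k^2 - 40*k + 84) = k^5 + 3*k^4 - 65*k^3 - 135*k^2 + 784*k - 588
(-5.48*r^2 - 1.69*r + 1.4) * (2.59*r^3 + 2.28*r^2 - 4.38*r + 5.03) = -14.1932*r^5 - 16.8715*r^4 + 23.7752*r^3 - 16.9702*r^2 - 14.6327*r + 7.042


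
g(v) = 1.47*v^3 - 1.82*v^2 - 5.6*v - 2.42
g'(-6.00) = 175.00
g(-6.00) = -351.86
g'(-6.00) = 175.00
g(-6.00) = -351.86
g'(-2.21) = 23.98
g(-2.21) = -14.80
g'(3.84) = 45.45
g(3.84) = 32.47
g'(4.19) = 56.57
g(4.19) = 50.30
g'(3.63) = 39.30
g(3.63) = 23.58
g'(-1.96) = 18.48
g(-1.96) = -9.50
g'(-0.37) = -3.65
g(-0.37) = -0.67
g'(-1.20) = 5.12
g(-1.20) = -0.86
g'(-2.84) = 40.31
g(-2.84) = -34.87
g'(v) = 4.41*v^2 - 3.64*v - 5.6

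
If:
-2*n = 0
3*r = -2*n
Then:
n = 0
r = 0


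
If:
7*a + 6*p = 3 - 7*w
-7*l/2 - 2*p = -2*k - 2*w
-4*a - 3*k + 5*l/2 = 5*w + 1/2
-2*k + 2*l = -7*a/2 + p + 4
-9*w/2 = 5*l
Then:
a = 653/2500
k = -13577/7500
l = -603/1250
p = -6451/15000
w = 67/125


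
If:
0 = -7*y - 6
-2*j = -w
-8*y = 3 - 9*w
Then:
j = -3/14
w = -3/7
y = -6/7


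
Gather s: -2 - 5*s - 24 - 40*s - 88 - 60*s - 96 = -105*s - 210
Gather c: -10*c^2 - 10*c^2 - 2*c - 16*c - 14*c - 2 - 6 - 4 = -20*c^2 - 32*c - 12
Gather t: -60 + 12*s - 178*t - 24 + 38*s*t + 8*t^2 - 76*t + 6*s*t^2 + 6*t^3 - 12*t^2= 12*s + 6*t^3 + t^2*(6*s - 4) + t*(38*s - 254) - 84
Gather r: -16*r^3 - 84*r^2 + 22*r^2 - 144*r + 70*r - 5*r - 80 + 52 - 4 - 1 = -16*r^3 - 62*r^2 - 79*r - 33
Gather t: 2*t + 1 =2*t + 1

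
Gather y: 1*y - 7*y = -6*y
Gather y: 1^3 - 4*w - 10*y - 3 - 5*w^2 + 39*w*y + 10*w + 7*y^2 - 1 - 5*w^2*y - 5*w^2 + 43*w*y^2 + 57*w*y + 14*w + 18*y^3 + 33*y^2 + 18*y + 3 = -10*w^2 + 20*w + 18*y^3 + y^2*(43*w + 40) + y*(-5*w^2 + 96*w + 8)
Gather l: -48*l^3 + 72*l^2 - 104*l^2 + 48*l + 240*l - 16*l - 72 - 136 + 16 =-48*l^3 - 32*l^2 + 272*l - 192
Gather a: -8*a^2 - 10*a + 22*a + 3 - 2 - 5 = -8*a^2 + 12*a - 4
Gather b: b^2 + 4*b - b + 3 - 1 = b^2 + 3*b + 2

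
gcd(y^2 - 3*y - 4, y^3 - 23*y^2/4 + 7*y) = y - 4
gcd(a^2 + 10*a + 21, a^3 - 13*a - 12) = a + 3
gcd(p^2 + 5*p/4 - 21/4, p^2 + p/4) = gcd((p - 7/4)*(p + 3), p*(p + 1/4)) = 1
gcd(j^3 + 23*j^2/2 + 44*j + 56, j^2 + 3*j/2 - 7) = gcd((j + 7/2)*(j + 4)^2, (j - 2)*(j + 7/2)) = j + 7/2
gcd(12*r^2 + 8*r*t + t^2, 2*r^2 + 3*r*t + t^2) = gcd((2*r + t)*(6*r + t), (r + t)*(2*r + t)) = 2*r + t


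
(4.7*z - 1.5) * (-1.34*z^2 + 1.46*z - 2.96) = -6.298*z^3 + 8.872*z^2 - 16.102*z + 4.44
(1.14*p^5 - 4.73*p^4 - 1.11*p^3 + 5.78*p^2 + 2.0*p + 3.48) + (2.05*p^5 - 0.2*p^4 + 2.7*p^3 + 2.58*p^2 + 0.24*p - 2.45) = 3.19*p^5 - 4.93*p^4 + 1.59*p^3 + 8.36*p^2 + 2.24*p + 1.03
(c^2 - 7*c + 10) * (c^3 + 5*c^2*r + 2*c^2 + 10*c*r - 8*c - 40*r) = c^5 + 5*c^4*r - 5*c^4 - 25*c^3*r - 12*c^3 - 60*c^2*r + 76*c^2 + 380*c*r - 80*c - 400*r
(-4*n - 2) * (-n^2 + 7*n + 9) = 4*n^3 - 26*n^2 - 50*n - 18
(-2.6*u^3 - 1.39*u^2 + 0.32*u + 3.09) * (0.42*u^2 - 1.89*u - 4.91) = -1.092*u^5 + 4.3302*u^4 + 15.5275*u^3 + 7.5179*u^2 - 7.4113*u - 15.1719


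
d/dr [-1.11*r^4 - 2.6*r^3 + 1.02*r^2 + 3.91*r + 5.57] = -4.44*r^3 - 7.8*r^2 + 2.04*r + 3.91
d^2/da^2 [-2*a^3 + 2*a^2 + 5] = 4 - 12*a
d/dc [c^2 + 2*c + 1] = 2*c + 2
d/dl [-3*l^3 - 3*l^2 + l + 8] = -9*l^2 - 6*l + 1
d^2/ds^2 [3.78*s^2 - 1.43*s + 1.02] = 7.56000000000000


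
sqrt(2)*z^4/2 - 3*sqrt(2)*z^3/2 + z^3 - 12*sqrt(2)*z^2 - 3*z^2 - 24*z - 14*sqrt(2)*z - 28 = (z - 7)*(z + 2)^2*(sqrt(2)*z/2 + 1)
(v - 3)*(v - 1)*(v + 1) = v^3 - 3*v^2 - v + 3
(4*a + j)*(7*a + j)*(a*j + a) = 28*a^3*j + 28*a^3 + 11*a^2*j^2 + 11*a^2*j + a*j^3 + a*j^2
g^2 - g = g*(g - 1)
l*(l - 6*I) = l^2 - 6*I*l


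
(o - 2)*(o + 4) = o^2 + 2*o - 8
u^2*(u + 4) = u^3 + 4*u^2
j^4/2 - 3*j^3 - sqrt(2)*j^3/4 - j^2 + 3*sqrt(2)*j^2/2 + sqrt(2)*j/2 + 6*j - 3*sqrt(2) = (j/2 + sqrt(2)/2)*(j - 6)*(j - sqrt(2))*(j - sqrt(2)/2)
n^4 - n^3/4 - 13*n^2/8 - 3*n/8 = n*(n - 3/2)*(n + 1/4)*(n + 1)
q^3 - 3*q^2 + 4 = (q - 2)^2*(q + 1)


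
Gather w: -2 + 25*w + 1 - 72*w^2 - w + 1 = -72*w^2 + 24*w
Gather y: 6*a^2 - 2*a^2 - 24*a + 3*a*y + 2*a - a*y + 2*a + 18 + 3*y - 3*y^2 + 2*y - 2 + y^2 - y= 4*a^2 - 20*a - 2*y^2 + y*(2*a + 4) + 16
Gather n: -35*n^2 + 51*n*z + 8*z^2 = -35*n^2 + 51*n*z + 8*z^2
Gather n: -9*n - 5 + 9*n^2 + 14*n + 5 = 9*n^2 + 5*n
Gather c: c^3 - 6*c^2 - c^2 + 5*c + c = c^3 - 7*c^2 + 6*c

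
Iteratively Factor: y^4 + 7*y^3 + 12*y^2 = (y)*(y^3 + 7*y^2 + 12*y) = y*(y + 3)*(y^2 + 4*y) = y^2*(y + 3)*(y + 4)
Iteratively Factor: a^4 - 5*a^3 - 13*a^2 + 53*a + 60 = (a - 4)*(a^3 - a^2 - 17*a - 15) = (a - 4)*(a + 3)*(a^2 - 4*a - 5) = (a - 5)*(a - 4)*(a + 3)*(a + 1)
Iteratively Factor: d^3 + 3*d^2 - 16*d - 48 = (d + 3)*(d^2 - 16) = (d + 3)*(d + 4)*(d - 4)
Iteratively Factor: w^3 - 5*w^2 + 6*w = (w)*(w^2 - 5*w + 6) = w*(w - 2)*(w - 3)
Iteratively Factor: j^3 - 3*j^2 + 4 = (j - 2)*(j^2 - j - 2) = (j - 2)^2*(j + 1)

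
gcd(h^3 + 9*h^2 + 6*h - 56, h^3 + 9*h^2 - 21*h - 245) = h + 7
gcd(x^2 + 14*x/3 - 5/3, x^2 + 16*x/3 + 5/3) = x + 5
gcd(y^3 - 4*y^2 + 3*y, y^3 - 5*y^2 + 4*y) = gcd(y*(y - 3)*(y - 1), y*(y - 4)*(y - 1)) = y^2 - y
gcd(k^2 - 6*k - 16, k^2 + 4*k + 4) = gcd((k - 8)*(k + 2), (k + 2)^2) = k + 2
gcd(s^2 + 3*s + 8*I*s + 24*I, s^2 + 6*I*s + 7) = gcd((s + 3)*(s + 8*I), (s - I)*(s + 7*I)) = 1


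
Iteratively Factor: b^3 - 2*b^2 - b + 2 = (b + 1)*(b^2 - 3*b + 2) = (b - 2)*(b + 1)*(b - 1)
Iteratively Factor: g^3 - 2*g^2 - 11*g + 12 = (g + 3)*(g^2 - 5*g + 4) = (g - 1)*(g + 3)*(g - 4)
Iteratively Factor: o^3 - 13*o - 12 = (o + 1)*(o^2 - o - 12) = (o - 4)*(o + 1)*(o + 3)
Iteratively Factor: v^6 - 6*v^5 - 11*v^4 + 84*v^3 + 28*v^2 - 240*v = (v - 5)*(v^5 - v^4 - 16*v^3 + 4*v^2 + 48*v) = (v - 5)*(v + 2)*(v^4 - 3*v^3 - 10*v^2 + 24*v) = (v - 5)*(v + 2)*(v + 3)*(v^3 - 6*v^2 + 8*v) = (v - 5)*(v - 2)*(v + 2)*(v + 3)*(v^2 - 4*v) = v*(v - 5)*(v - 2)*(v + 2)*(v + 3)*(v - 4)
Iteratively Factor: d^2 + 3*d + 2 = (d + 1)*(d + 2)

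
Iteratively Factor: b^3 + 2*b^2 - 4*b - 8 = (b + 2)*(b^2 - 4) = (b + 2)^2*(b - 2)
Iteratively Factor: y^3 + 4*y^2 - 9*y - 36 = (y + 4)*(y^2 - 9) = (y + 3)*(y + 4)*(y - 3)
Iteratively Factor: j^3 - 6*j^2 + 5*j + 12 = (j - 4)*(j^2 - 2*j - 3) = (j - 4)*(j - 3)*(j + 1)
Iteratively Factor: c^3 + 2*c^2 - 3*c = (c - 1)*(c^2 + 3*c) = (c - 1)*(c + 3)*(c)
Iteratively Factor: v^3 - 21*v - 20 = (v + 1)*(v^2 - v - 20) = (v + 1)*(v + 4)*(v - 5)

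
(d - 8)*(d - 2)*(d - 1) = d^3 - 11*d^2 + 26*d - 16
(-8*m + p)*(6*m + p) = -48*m^2 - 2*m*p + p^2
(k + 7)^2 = k^2 + 14*k + 49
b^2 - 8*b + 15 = (b - 5)*(b - 3)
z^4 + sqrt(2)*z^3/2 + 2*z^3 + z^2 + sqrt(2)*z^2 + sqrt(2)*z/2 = z*(z + 1)^2*(z + sqrt(2)/2)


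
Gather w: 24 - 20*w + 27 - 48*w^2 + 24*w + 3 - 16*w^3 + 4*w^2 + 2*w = -16*w^3 - 44*w^2 + 6*w + 54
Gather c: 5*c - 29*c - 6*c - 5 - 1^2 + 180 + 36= 210 - 30*c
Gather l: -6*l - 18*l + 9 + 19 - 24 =4 - 24*l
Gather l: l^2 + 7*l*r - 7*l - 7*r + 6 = l^2 + l*(7*r - 7) - 7*r + 6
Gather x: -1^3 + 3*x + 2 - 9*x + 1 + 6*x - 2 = 0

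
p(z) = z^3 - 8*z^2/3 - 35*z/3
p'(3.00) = -0.67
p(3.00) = -32.00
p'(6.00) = 64.33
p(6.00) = 50.00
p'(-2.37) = 17.82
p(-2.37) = -0.64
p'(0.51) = -13.61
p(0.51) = -6.51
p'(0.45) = -13.46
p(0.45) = -5.70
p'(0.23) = -12.73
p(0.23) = -2.81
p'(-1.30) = 0.34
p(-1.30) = 8.46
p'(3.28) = 3.12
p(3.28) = -31.67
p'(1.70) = -12.06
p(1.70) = -22.63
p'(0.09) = -12.12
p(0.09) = -1.07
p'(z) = 3*z^2 - 16*z/3 - 35/3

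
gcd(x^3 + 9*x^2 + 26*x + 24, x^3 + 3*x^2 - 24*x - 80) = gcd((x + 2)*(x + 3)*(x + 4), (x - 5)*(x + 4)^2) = x + 4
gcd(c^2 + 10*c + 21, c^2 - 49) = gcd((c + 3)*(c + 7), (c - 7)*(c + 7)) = c + 7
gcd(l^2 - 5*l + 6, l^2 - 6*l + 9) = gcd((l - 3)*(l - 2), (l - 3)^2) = l - 3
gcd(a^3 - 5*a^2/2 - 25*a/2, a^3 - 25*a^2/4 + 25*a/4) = a^2 - 5*a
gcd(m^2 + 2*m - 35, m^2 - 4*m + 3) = 1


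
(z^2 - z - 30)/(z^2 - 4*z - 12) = (z + 5)/(z + 2)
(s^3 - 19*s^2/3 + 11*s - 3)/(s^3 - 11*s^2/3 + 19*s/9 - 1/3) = 3*(s - 3)/(3*s - 1)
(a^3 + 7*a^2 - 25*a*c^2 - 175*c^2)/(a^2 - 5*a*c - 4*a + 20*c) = (a^2 + 5*a*c + 7*a + 35*c)/(a - 4)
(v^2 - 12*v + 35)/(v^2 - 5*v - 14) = (v - 5)/(v + 2)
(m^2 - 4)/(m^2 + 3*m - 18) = (m^2 - 4)/(m^2 + 3*m - 18)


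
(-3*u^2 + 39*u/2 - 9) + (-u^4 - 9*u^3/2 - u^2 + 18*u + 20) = -u^4 - 9*u^3/2 - 4*u^2 + 75*u/2 + 11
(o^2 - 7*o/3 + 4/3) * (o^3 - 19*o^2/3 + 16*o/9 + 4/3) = o^5 - 26*o^4/3 + 161*o^3/9 - 304*o^2/27 - 20*o/27 + 16/9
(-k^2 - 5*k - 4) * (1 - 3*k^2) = 3*k^4 + 15*k^3 + 11*k^2 - 5*k - 4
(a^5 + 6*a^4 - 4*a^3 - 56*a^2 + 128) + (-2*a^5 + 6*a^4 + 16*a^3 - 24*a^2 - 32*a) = -a^5 + 12*a^4 + 12*a^3 - 80*a^2 - 32*a + 128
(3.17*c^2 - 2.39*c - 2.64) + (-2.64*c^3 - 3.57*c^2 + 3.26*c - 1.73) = -2.64*c^3 - 0.4*c^2 + 0.87*c - 4.37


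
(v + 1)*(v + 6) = v^2 + 7*v + 6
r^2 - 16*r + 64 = (r - 8)^2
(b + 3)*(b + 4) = b^2 + 7*b + 12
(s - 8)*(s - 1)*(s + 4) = s^3 - 5*s^2 - 28*s + 32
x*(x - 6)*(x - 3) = x^3 - 9*x^2 + 18*x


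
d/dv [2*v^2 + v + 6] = 4*v + 1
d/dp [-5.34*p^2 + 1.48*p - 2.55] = 1.48 - 10.68*p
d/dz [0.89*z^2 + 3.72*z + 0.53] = 1.78*z + 3.72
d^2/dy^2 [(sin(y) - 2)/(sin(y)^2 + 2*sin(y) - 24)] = (-sin(y)^5 + 10*sin(y)^4 - 130*sin(y)^3 + 140*sin(y)^2 - 360*sin(y) - 16)/(sin(y)^2 + 2*sin(y) - 24)^3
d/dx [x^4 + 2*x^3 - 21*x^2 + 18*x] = 4*x^3 + 6*x^2 - 42*x + 18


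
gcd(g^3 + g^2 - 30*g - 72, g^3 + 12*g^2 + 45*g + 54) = g + 3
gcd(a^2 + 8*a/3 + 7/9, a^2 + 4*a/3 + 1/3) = a + 1/3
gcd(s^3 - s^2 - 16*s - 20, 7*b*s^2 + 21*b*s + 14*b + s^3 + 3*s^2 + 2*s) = s + 2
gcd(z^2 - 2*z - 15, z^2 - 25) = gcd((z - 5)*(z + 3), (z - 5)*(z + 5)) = z - 5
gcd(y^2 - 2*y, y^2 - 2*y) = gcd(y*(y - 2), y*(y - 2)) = y^2 - 2*y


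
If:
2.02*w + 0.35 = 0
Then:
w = -0.17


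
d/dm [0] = 0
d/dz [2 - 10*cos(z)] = 10*sin(z)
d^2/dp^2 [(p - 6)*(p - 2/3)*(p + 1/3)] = 6*p - 38/3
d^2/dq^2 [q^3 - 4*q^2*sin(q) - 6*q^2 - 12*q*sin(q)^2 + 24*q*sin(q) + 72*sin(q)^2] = 4*q^2*sin(q) - 24*q*sin(q) - 16*q*cos(q) - 24*q*cos(2*q) + 6*q - 8*sin(q) - 24*sin(2*q) + 48*cos(q) + 144*cos(2*q) - 12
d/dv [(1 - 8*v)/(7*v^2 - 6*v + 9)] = 2*(28*v^2 - 7*v - 33)/(49*v^4 - 84*v^3 + 162*v^2 - 108*v + 81)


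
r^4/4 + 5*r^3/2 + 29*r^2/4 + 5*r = r*(r/4 + 1)*(r + 1)*(r + 5)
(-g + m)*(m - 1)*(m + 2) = -g*m^2 - g*m + 2*g + m^3 + m^2 - 2*m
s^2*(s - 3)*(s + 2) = s^4 - s^3 - 6*s^2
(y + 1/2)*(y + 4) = y^2 + 9*y/2 + 2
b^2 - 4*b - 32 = (b - 8)*(b + 4)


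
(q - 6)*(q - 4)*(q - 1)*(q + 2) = q^4 - 9*q^3 + 12*q^2 + 44*q - 48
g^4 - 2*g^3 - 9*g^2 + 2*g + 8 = (g - 4)*(g - 1)*(g + 1)*(g + 2)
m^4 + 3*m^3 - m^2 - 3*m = m*(m - 1)*(m + 1)*(m + 3)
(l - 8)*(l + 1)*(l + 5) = l^3 - 2*l^2 - 43*l - 40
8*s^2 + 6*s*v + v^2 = (2*s + v)*(4*s + v)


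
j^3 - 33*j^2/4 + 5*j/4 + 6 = (j - 8)*(j - 1)*(j + 3/4)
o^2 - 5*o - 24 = (o - 8)*(o + 3)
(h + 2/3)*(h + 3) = h^2 + 11*h/3 + 2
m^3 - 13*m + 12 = (m - 3)*(m - 1)*(m + 4)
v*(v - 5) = v^2 - 5*v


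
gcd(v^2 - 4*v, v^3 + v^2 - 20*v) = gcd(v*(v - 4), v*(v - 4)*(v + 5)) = v^2 - 4*v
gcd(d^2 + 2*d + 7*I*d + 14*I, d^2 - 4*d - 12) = d + 2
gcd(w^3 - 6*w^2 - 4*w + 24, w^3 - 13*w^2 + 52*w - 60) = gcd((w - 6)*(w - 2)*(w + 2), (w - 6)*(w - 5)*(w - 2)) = w^2 - 8*w + 12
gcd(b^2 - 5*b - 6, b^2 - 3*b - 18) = b - 6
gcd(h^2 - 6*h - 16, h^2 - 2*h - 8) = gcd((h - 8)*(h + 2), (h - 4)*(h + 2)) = h + 2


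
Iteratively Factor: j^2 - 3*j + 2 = (j - 2)*(j - 1)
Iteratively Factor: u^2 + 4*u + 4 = (u + 2)*(u + 2)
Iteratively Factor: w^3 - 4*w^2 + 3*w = (w - 3)*(w^2 - w) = (w - 3)*(w - 1)*(w)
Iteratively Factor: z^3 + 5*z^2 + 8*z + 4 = (z + 2)*(z^2 + 3*z + 2) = (z + 2)^2*(z + 1)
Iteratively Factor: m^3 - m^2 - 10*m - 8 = (m - 4)*(m^2 + 3*m + 2) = (m - 4)*(m + 2)*(m + 1)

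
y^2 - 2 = (y - sqrt(2))*(y + sqrt(2))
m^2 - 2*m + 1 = (m - 1)^2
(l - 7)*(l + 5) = l^2 - 2*l - 35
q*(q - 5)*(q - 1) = q^3 - 6*q^2 + 5*q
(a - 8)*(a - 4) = a^2 - 12*a + 32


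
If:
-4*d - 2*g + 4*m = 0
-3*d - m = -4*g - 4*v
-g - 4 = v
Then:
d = v/8 - 7/2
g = -v - 4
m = -3*v/8 - 11/2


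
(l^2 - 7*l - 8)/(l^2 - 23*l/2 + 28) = 2*(l + 1)/(2*l - 7)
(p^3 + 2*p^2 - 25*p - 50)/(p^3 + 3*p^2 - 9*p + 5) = (p^2 - 3*p - 10)/(p^2 - 2*p + 1)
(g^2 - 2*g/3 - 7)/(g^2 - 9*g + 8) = (g^2 - 2*g/3 - 7)/(g^2 - 9*g + 8)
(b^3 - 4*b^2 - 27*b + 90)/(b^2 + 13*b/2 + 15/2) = 2*(b^2 - 9*b + 18)/(2*b + 3)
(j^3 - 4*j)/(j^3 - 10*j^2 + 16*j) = (j + 2)/(j - 8)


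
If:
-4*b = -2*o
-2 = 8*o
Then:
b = -1/8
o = -1/4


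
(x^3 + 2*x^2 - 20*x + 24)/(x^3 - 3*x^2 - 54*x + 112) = (x^2 + 4*x - 12)/(x^2 - x - 56)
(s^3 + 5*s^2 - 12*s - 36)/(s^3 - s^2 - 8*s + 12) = (s^3 + 5*s^2 - 12*s - 36)/(s^3 - s^2 - 8*s + 12)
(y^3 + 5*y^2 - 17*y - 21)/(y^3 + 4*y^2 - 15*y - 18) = (y + 7)/(y + 6)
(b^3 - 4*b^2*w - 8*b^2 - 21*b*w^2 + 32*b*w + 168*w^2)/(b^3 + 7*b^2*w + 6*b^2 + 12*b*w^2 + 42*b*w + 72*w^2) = (b^2 - 7*b*w - 8*b + 56*w)/(b^2 + 4*b*w + 6*b + 24*w)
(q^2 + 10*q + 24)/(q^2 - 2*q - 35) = (q^2 + 10*q + 24)/(q^2 - 2*q - 35)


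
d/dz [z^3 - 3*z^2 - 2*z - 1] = 3*z^2 - 6*z - 2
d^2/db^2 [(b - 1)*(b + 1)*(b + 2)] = 6*b + 4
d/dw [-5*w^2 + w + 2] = 1 - 10*w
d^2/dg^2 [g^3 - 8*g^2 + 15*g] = 6*g - 16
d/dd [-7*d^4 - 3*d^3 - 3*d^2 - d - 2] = -28*d^3 - 9*d^2 - 6*d - 1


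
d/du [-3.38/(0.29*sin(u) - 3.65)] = 0.9802*cos(u)/(0.29*sin(u) - 3.65)^2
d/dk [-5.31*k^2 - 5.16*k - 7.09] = -10.62*k - 5.16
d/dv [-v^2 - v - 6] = -2*v - 1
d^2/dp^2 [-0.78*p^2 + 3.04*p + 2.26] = -1.56000000000000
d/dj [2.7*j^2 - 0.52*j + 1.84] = 5.4*j - 0.52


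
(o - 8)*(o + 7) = o^2 - o - 56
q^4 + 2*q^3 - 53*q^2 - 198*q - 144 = (q - 8)*(q + 1)*(q + 3)*(q + 6)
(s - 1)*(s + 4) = s^2 + 3*s - 4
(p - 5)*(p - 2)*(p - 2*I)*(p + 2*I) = p^4 - 7*p^3 + 14*p^2 - 28*p + 40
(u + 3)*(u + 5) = u^2 + 8*u + 15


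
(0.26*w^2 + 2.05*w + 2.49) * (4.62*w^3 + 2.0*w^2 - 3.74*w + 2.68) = 1.2012*w^5 + 9.991*w^4 + 14.6314*w^3 - 1.9902*w^2 - 3.8186*w + 6.6732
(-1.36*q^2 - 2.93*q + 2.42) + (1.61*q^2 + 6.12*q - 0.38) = 0.25*q^2 + 3.19*q + 2.04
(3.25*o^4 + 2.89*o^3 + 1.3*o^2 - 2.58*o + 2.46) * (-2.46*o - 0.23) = -7.995*o^5 - 7.8569*o^4 - 3.8627*o^3 + 6.0478*o^2 - 5.4582*o - 0.5658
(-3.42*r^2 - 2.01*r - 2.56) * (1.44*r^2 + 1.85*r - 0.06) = -4.9248*r^4 - 9.2214*r^3 - 7.1997*r^2 - 4.6154*r + 0.1536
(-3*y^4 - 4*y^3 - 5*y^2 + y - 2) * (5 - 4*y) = 12*y^5 + y^4 - 29*y^2 + 13*y - 10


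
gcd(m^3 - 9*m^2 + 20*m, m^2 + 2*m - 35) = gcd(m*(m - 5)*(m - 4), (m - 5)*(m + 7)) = m - 5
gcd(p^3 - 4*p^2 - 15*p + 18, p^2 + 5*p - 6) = p - 1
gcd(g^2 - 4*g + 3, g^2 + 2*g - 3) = g - 1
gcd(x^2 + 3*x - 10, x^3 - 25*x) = x + 5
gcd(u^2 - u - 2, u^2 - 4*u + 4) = u - 2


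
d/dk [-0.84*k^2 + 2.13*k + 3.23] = 2.13 - 1.68*k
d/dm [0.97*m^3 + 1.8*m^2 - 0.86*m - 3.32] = 2.91*m^2 + 3.6*m - 0.86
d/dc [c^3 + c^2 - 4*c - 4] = 3*c^2 + 2*c - 4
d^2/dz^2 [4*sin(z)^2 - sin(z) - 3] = sin(z) + 8*cos(2*z)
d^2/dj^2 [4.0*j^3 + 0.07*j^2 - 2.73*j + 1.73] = 24.0*j + 0.14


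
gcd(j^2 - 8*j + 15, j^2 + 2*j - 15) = j - 3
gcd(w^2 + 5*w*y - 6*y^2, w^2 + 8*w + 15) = 1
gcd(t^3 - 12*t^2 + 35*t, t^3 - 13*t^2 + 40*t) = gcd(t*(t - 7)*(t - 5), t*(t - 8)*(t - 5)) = t^2 - 5*t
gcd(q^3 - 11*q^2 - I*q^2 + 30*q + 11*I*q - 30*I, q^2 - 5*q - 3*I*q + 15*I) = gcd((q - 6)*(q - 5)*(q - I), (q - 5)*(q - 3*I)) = q - 5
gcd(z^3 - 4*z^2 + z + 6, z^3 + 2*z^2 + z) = z + 1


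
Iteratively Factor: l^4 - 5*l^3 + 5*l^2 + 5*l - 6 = (l - 1)*(l^3 - 4*l^2 + l + 6) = (l - 1)*(l + 1)*(l^2 - 5*l + 6) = (l - 2)*(l - 1)*(l + 1)*(l - 3)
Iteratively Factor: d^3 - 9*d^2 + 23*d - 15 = (d - 1)*(d^2 - 8*d + 15) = (d - 3)*(d - 1)*(d - 5)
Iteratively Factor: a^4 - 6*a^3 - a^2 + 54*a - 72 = (a - 4)*(a^3 - 2*a^2 - 9*a + 18) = (a - 4)*(a - 3)*(a^2 + a - 6) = (a - 4)*(a - 3)*(a + 3)*(a - 2)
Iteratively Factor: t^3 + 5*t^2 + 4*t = (t + 1)*(t^2 + 4*t) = (t + 1)*(t + 4)*(t)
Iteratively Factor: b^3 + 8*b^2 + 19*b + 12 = (b + 4)*(b^2 + 4*b + 3) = (b + 3)*(b + 4)*(b + 1)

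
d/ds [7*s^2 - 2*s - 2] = 14*s - 2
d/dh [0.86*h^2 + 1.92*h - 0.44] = 1.72*h + 1.92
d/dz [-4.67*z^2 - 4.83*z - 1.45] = -9.34*z - 4.83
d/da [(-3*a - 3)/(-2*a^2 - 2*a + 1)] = 3*(-2*a^2 - 4*a - 3)/(4*a^4 + 8*a^3 - 4*a + 1)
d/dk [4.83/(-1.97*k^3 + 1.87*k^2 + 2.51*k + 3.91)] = (28.5453*k^2 - 18.0642*k - 12.1233)/(-1.97*k^3 + 1.87*k^2 + 2.51*k + 3.91)^2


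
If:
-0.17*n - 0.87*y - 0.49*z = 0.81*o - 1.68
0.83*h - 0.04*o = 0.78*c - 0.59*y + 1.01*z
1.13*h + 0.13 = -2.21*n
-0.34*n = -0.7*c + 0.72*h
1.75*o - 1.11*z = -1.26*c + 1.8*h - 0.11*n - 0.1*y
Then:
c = 35.7841550069004 - 51.4802133591872*z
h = 45.9008183891258 - 65.9816819110709*z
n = 33.7372400721765*z - 23.528472751001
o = 23.820868320715 - 33.6698749788945*z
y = 24.1922619777408*z - 15.6494976690908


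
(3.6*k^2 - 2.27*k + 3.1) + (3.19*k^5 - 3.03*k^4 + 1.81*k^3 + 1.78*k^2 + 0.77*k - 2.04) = 3.19*k^5 - 3.03*k^4 + 1.81*k^3 + 5.38*k^2 - 1.5*k + 1.06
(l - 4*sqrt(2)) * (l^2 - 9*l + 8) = l^3 - 9*l^2 - 4*sqrt(2)*l^2 + 8*l + 36*sqrt(2)*l - 32*sqrt(2)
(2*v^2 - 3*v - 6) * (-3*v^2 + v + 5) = -6*v^4 + 11*v^3 + 25*v^2 - 21*v - 30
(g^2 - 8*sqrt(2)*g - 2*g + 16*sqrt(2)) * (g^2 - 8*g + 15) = g^4 - 8*sqrt(2)*g^3 - 10*g^3 + 31*g^2 + 80*sqrt(2)*g^2 - 248*sqrt(2)*g - 30*g + 240*sqrt(2)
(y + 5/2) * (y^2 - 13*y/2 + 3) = y^3 - 4*y^2 - 53*y/4 + 15/2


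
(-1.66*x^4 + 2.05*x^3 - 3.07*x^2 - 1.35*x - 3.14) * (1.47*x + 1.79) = -2.4402*x^5 + 0.0420999999999996*x^4 - 0.843399999999999*x^3 - 7.4798*x^2 - 7.0323*x - 5.6206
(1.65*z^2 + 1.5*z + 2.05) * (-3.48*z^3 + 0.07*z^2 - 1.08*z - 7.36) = -5.742*z^5 - 5.1045*z^4 - 8.811*z^3 - 13.6205*z^2 - 13.254*z - 15.088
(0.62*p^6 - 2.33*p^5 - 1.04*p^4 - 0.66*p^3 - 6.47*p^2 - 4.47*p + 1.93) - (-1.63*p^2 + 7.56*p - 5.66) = 0.62*p^6 - 2.33*p^5 - 1.04*p^4 - 0.66*p^3 - 4.84*p^2 - 12.03*p + 7.59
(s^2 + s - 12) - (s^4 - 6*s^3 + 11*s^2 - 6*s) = -s^4 + 6*s^3 - 10*s^2 + 7*s - 12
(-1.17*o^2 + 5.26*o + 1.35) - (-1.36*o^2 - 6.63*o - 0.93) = 0.19*o^2 + 11.89*o + 2.28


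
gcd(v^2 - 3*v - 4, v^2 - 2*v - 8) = v - 4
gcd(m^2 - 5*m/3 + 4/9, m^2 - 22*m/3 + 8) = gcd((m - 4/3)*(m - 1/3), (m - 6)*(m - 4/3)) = m - 4/3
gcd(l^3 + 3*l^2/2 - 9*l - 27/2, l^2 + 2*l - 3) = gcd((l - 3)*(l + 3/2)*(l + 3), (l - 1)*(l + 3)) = l + 3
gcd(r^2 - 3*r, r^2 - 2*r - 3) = r - 3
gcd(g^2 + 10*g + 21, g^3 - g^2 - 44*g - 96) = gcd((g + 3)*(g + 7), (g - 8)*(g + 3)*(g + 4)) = g + 3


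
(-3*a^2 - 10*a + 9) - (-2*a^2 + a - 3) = -a^2 - 11*a + 12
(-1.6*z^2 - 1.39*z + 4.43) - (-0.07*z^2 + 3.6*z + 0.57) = -1.53*z^2 - 4.99*z + 3.86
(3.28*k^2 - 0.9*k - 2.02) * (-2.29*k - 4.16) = -7.5112*k^3 - 11.5838*k^2 + 8.3698*k + 8.4032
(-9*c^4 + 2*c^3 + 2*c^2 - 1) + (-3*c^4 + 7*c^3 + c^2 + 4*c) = -12*c^4 + 9*c^3 + 3*c^2 + 4*c - 1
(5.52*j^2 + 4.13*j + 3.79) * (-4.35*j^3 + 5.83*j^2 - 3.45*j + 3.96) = -24.012*j^5 + 14.2161*j^4 - 11.4526*j^3 + 29.7064*j^2 + 3.2793*j + 15.0084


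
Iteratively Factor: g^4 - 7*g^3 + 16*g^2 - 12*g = (g - 2)*(g^3 - 5*g^2 + 6*g) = (g - 2)^2*(g^2 - 3*g) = (g - 3)*(g - 2)^2*(g)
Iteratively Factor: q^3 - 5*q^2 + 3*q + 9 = (q + 1)*(q^2 - 6*q + 9) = (q - 3)*(q + 1)*(q - 3)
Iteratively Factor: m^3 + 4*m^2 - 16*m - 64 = (m - 4)*(m^2 + 8*m + 16) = (m - 4)*(m + 4)*(m + 4)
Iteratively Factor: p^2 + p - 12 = (p + 4)*(p - 3)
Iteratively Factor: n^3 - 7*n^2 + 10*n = (n)*(n^2 - 7*n + 10) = n*(n - 2)*(n - 5)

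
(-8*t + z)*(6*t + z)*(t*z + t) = -48*t^3*z - 48*t^3 - 2*t^2*z^2 - 2*t^2*z + t*z^3 + t*z^2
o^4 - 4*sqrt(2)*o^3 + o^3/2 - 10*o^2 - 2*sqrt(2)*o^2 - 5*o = o*(o + 1/2)*(o - 5*sqrt(2))*(o + sqrt(2))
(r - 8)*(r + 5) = r^2 - 3*r - 40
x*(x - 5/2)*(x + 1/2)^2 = x^4 - 3*x^3/2 - 9*x^2/4 - 5*x/8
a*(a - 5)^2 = a^3 - 10*a^2 + 25*a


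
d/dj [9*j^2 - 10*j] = 18*j - 10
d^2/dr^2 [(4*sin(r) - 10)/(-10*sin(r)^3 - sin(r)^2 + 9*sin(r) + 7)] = 2*(800*sin(r)^7 - 4440*sin(r)^6 - 1028*sin(r)^5 + 8598*sin(r)^4 - 2495*sin(r)^3 - 5021*sin(r)^2 + 2159*sin(r) + 1132)/(10*sin(r)^3 + sin(r)^2 - 9*sin(r) - 7)^3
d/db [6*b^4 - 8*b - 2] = 24*b^3 - 8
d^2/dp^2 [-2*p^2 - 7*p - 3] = -4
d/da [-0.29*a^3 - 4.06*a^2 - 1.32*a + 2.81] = -0.87*a^2 - 8.12*a - 1.32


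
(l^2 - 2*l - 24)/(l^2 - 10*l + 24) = (l + 4)/(l - 4)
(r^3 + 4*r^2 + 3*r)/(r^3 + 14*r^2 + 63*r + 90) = r*(r + 1)/(r^2 + 11*r + 30)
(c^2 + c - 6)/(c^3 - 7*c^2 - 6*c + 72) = (c - 2)/(c^2 - 10*c + 24)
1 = 1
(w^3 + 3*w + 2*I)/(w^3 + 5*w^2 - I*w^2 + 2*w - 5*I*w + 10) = (w + I)/(w + 5)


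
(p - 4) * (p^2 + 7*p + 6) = p^3 + 3*p^2 - 22*p - 24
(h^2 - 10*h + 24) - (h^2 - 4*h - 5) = 29 - 6*h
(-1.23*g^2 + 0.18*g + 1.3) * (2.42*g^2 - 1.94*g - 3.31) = -2.9766*g^4 + 2.8218*g^3 + 6.8681*g^2 - 3.1178*g - 4.303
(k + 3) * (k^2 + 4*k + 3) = k^3 + 7*k^2 + 15*k + 9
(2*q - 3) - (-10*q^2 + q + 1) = 10*q^2 + q - 4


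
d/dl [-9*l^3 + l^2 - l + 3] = -27*l^2 + 2*l - 1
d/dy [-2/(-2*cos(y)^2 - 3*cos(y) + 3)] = 2*(4*cos(y) + 3)*sin(y)/(3*cos(y) + cos(2*y) - 2)^2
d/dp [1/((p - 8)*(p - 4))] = 2*(6 - p)/(p^4 - 24*p^3 + 208*p^2 - 768*p + 1024)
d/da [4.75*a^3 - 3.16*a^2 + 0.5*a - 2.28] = 14.25*a^2 - 6.32*a + 0.5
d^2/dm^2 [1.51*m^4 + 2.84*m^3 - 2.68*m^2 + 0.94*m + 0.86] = 18.12*m^2 + 17.04*m - 5.36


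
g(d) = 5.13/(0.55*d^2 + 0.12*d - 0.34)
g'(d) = 5.13*(-1.1*d - 0.12)/(0.55*d^2 + 0.12*d - 0.34)^2 = (-5.643*d - 0.6156)/(0.55*d^2 + 0.12*d - 0.34)^2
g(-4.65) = 0.47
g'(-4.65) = 0.21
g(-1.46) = 7.81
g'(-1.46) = 17.65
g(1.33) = 6.47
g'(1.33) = -12.93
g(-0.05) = -14.89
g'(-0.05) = -2.81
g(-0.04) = -14.92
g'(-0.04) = -3.30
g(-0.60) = -23.97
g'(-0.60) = 60.49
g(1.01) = 14.99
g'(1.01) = -53.91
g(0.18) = -17.07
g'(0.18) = -18.06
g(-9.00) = 0.12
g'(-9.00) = 0.03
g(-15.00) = 0.04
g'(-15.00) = 0.01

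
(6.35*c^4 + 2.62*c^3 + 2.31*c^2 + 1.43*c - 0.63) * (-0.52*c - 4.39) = -3.302*c^5 - 29.2389*c^4 - 12.703*c^3 - 10.8845*c^2 - 5.9501*c + 2.7657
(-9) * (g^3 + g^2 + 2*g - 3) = -9*g^3 - 9*g^2 - 18*g + 27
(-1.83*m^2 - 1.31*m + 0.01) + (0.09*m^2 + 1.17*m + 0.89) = -1.74*m^2 - 0.14*m + 0.9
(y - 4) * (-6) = 24 - 6*y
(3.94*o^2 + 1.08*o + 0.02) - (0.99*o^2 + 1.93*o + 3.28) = 2.95*o^2 - 0.85*o - 3.26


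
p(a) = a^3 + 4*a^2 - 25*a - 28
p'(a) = 3*a^2 + 8*a - 25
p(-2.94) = 54.66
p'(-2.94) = -22.59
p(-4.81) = 73.51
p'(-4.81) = 5.93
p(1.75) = -54.14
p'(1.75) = -1.81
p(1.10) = -49.33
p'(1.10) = -12.57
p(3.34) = -29.62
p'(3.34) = 35.19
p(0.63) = -41.91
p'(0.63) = -18.77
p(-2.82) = 51.88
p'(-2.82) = -23.70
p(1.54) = -53.36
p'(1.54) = -5.57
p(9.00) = 800.00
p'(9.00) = 290.00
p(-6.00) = 50.00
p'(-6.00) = 35.00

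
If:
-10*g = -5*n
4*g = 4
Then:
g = 1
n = 2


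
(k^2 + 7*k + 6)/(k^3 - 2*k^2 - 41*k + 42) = (k + 1)/(k^2 - 8*k + 7)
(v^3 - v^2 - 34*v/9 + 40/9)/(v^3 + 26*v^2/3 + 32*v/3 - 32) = (3*v^2 + v - 10)/(3*(v^2 + 10*v + 24))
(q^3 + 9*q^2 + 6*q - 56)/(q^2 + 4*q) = q + 5 - 14/q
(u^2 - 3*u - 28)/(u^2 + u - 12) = (u - 7)/(u - 3)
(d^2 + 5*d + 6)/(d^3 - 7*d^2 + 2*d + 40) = (d + 3)/(d^2 - 9*d + 20)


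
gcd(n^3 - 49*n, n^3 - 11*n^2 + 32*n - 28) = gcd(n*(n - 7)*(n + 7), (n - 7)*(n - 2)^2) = n - 7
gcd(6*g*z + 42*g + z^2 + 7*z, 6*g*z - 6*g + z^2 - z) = 6*g + z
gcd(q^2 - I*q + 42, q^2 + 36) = q + 6*I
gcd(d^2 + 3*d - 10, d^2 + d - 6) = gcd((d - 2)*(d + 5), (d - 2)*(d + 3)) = d - 2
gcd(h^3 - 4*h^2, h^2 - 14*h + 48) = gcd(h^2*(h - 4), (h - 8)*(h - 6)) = 1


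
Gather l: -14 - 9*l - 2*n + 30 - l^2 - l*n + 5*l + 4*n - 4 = -l^2 + l*(-n - 4) + 2*n + 12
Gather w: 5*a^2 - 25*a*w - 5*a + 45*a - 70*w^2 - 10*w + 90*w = 5*a^2 + 40*a - 70*w^2 + w*(80 - 25*a)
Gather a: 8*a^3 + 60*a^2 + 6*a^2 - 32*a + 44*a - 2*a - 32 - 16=8*a^3 + 66*a^2 + 10*a - 48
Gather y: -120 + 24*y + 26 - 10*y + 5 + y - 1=15*y - 90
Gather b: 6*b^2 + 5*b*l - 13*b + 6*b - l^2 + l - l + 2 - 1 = 6*b^2 + b*(5*l - 7) - l^2 + 1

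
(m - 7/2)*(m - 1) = m^2 - 9*m/2 + 7/2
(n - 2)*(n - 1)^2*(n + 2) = n^4 - 2*n^3 - 3*n^2 + 8*n - 4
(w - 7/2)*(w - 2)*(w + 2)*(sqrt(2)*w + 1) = sqrt(2)*w^4 - 7*sqrt(2)*w^3/2 + w^3 - 4*sqrt(2)*w^2 - 7*w^2/2 - 4*w + 14*sqrt(2)*w + 14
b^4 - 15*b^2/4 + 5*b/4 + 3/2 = (b - 3/2)*(b - 1)*(b + 1/2)*(b + 2)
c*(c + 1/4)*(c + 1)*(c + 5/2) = c^4 + 15*c^3/4 + 27*c^2/8 + 5*c/8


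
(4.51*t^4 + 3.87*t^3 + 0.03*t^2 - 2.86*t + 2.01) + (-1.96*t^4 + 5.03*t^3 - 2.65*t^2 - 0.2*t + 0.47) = 2.55*t^4 + 8.9*t^3 - 2.62*t^2 - 3.06*t + 2.48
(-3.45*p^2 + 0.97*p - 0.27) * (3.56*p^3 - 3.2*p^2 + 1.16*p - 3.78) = -12.282*p^5 + 14.4932*p^4 - 8.0672*p^3 + 15.0302*p^2 - 3.9798*p + 1.0206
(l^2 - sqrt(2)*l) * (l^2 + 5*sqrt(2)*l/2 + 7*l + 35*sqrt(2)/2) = l^4 + 3*sqrt(2)*l^3/2 + 7*l^3 - 5*l^2 + 21*sqrt(2)*l^2/2 - 35*l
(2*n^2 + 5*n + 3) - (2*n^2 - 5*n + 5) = 10*n - 2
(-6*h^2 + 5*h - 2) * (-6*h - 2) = 36*h^3 - 18*h^2 + 2*h + 4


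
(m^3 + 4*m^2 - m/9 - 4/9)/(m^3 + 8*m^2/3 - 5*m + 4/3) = (m + 1/3)/(m - 1)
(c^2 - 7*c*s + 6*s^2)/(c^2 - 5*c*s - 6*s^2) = (c - s)/(c + s)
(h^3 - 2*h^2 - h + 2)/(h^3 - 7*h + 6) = (h + 1)/(h + 3)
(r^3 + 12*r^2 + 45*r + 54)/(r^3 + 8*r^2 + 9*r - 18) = (r + 3)/(r - 1)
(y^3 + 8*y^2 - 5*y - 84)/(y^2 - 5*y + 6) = (y^2 + 11*y + 28)/(y - 2)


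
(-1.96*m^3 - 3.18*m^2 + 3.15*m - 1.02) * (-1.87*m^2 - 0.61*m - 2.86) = 3.6652*m^5 + 7.1422*m^4 + 1.6549*m^3 + 9.0807*m^2 - 8.3868*m + 2.9172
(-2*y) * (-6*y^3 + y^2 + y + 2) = 12*y^4 - 2*y^3 - 2*y^2 - 4*y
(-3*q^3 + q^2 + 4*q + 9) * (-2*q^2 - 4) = 6*q^5 - 2*q^4 + 4*q^3 - 22*q^2 - 16*q - 36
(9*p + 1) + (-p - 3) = 8*p - 2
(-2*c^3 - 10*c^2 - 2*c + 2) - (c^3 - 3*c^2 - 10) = -3*c^3 - 7*c^2 - 2*c + 12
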